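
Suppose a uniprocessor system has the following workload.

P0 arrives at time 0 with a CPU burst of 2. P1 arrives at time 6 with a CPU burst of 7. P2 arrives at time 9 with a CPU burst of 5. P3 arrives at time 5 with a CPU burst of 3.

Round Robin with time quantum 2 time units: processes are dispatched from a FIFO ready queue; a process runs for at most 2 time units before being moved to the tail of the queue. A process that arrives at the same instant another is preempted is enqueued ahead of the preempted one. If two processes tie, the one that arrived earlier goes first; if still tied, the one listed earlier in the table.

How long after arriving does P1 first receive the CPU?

1

Timeline: | P0 0-2 | idle 2-5 | P3 5-7 | P1 7-9 | P3 9-10 | P2 10-12 | P1 12-14 | P2 14-16 | P1 16-18 | P2 18-19 | P1 19-20 |
Completion: P0=2  P1=20  P2=19  P3=10
Turnaround (C−A): P0=2  P1=14  P2=10  P3=5
Response(P1) = first start − arrival = 7 − 6 = 1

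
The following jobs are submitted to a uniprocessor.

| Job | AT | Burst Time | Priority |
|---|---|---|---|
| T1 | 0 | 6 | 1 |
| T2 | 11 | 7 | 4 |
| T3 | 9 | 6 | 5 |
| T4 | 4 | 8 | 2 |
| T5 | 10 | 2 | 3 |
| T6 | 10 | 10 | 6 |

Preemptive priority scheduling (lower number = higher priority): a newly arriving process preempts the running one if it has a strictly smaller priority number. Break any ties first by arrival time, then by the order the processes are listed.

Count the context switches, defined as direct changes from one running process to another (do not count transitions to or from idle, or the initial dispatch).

Schedule: | T1 0-6 | T4 6-14 | T5 14-16 | T2 16-23 | T3 23-29 | T6 29-39 |
Completion: T1=6  T2=23  T3=29  T4=14  T5=16  T6=39
Turnaround (C−A): T1=6  T2=12  T3=20  T4=10  T5=6  T6=29

5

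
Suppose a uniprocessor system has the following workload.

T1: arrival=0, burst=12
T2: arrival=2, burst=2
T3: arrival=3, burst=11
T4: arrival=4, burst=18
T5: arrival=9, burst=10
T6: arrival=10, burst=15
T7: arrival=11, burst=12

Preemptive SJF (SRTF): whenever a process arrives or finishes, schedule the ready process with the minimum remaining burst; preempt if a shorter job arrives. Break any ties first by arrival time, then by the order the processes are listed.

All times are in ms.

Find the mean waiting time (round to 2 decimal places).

21.00

Schedule: | T1 0-2 | T2 2-4 | T1 4-14 | T5 14-24 | T3 24-35 | T7 35-47 | T6 47-62 | T4 62-80 |
Completion: T1=14  T2=4  T3=35  T4=80  T5=24  T6=62  T7=47
Waiting times: T1=2, T2=0, T3=21, T4=58, T5=5, T6=37, T7=24
Average waiting = (2+0+21+58+5+37+24) / 7 = 147/7 = 21.00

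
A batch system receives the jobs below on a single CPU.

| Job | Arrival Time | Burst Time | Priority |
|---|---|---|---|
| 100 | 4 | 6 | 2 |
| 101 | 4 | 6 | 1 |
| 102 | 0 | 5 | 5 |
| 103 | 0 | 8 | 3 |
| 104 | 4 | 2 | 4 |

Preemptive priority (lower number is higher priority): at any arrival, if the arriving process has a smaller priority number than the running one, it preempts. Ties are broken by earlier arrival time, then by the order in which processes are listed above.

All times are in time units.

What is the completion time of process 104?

22

Timeline: | 103 0-4 | 101 4-10 | 100 10-16 | 103 16-20 | 104 20-22 | 102 22-27 |
Completion: 100=16  101=10  102=27  103=20  104=22
Turnaround (C−A): 100=12  101=6  102=27  103=20  104=18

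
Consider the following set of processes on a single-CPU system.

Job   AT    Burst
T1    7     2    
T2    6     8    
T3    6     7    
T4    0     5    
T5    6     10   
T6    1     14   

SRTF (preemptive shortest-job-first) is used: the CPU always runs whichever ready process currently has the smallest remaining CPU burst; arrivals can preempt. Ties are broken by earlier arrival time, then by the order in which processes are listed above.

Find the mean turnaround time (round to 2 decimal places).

17.50

Schedule: | T4 0-5 | T6 5-6 | T3 6-7 | T1 7-9 | T3 9-15 | T2 15-23 | T5 23-33 | T6 33-46 |
Completion: T1=9  T2=23  T3=15  T4=5  T5=33  T6=46
Turnaround (C−A): T1=2  T2=17  T3=9  T4=5  T5=27  T6=45
Turnaround times: T1=2, T2=17, T3=9, T4=5, T5=27, T6=45
Average turnaround = (2+17+9+5+27+45) / 6 = 105/6 = 17.50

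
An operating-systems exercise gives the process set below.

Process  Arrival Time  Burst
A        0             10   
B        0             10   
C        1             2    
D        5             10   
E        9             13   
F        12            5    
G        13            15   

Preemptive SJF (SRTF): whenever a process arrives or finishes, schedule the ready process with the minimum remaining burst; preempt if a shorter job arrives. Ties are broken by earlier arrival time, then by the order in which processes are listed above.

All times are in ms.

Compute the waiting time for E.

28

Gantt: | A 0-1 | C 1-3 | A 3-12 | F 12-17 | B 17-27 | D 27-37 | E 37-50 | G 50-65 |
Completion: A=12  B=27  C=3  D=37  E=50  F=17  G=65
Turnaround (C−A): A=12  B=27  C=2  D=32  E=41  F=5  G=52
Waiting(E) = turnaround − burst = 41 − 13 = 28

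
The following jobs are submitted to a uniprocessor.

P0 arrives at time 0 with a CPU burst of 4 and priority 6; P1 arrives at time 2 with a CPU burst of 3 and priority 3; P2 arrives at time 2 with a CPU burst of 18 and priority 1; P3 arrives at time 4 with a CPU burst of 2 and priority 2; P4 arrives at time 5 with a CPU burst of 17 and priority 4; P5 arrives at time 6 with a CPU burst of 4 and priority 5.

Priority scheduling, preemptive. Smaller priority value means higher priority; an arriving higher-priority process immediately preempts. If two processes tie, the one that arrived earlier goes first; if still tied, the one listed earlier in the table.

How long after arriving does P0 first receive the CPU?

0

Timeline: | P0 0-2 | P2 2-20 | P3 20-22 | P1 22-25 | P4 25-42 | P5 42-46 | P0 46-48 |
Completion: P0=48  P1=25  P2=20  P3=22  P4=42  P5=46
Response(P0) = first start − arrival = 0 − 0 = 0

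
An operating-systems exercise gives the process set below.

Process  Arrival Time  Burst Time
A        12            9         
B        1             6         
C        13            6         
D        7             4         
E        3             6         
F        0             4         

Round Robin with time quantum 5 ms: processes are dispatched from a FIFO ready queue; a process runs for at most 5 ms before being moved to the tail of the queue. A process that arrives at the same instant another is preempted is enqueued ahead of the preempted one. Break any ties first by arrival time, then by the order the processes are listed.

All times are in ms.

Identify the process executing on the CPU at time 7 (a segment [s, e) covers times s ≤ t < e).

Schedule: | F 0-4 | B 4-9 | E 9-14 | D 14-18 | B 18-19 | A 19-24 | C 24-29 | E 29-30 | A 30-34 | C 34-35 |
Completion: A=34  B=19  C=35  D=18  E=30  F=4
Turnaround (C−A): A=22  B=18  C=22  D=11  E=27  F=4

B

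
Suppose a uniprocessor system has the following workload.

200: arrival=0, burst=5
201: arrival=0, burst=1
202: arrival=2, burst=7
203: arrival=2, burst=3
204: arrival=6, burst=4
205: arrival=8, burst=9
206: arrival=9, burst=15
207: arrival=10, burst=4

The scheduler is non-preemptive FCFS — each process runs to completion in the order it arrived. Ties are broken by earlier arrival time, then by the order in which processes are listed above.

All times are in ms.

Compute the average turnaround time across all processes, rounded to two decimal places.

18.00

Schedule: | 200 0-5 | 201 5-6 | 202 6-13 | 203 13-16 | 204 16-20 | 205 20-29 | 206 29-44 | 207 44-48 |
Completion: 200=5  201=6  202=13  203=16  204=20  205=29  206=44  207=48
Turnaround times: 200=5, 201=6, 202=11, 203=14, 204=14, 205=21, 206=35, 207=38
Average turnaround = (5+6+11+14+14+21+35+38) / 8 = 144/8 = 18.00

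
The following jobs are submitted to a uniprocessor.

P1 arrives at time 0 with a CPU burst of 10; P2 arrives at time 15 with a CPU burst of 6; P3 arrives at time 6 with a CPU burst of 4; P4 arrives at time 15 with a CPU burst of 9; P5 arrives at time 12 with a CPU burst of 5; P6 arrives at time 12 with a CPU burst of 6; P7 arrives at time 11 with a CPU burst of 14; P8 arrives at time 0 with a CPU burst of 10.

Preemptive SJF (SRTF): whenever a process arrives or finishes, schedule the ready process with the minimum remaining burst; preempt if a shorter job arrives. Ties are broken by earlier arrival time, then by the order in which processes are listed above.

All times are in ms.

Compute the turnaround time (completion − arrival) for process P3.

Gantt: | P1 0-10 | P3 10-14 | P5 14-19 | P6 19-25 | P2 25-31 | P4 31-40 | P8 40-50 | P7 50-64 |
Completion: P1=10  P2=31  P3=14  P4=40  P5=19  P6=25  P7=64  P8=50
Turnaround (C−A): P1=10  P2=16  P3=8  P4=25  P5=7  P6=13  P7=53  P8=50
Turnaround(P3) = completion − arrival = 14 − 6 = 8

8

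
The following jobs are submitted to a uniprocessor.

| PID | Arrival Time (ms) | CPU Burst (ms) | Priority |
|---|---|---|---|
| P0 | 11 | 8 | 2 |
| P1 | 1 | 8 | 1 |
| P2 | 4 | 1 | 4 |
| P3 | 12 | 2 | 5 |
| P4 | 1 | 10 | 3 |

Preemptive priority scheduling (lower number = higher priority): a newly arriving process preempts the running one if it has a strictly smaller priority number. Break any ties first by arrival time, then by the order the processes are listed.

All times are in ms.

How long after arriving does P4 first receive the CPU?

Gantt: | idle 0-1 | P1 1-9 | P4 9-11 | P0 11-19 | P4 19-27 | P2 27-28 | P3 28-30 |
Completion: P0=19  P1=9  P2=28  P3=30  P4=27
Turnaround (C−A): P0=8  P1=8  P2=24  P3=18  P4=26
Response(P4) = first start − arrival = 9 − 1 = 8

8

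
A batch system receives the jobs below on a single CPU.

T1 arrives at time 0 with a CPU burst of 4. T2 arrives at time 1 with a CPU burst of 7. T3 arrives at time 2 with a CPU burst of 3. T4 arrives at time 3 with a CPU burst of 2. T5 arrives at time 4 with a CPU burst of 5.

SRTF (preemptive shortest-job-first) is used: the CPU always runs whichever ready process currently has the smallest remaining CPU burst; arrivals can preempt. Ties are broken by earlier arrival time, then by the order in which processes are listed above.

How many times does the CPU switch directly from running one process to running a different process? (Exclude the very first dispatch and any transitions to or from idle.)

Schedule: | T1 0-4 | T4 4-6 | T3 6-9 | T5 9-14 | T2 14-21 |
Completion: T1=4  T2=21  T3=9  T4=6  T5=14
Turnaround (C−A): T1=4  T2=20  T3=7  T4=3  T5=10

4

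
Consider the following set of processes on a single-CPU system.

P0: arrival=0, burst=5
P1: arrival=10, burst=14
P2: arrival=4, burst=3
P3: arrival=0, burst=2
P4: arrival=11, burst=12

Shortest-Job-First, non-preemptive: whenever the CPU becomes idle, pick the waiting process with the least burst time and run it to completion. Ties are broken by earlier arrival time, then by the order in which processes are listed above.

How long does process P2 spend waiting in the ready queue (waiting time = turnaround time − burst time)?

3

Gantt: | P3 0-2 | P0 2-7 | P2 7-10 | P1 10-24 | P4 24-36 |
Completion: P0=7  P1=24  P2=10  P3=2  P4=36
Turnaround (C−A): P0=7  P1=14  P2=6  P3=2  P4=25
Waiting(P2) = turnaround − burst = 6 − 3 = 3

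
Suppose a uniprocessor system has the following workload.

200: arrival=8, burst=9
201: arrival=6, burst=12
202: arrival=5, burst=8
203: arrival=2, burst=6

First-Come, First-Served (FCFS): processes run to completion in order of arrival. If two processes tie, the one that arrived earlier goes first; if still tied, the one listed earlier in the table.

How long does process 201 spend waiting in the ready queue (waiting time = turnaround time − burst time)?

10

Timeline: | idle 0-2 | 203 2-8 | 202 8-16 | 201 16-28 | 200 28-37 |
Completion: 200=37  201=28  202=16  203=8
Turnaround (C−A): 200=29  201=22  202=11  203=6
Waiting(201) = turnaround − burst = 22 − 12 = 10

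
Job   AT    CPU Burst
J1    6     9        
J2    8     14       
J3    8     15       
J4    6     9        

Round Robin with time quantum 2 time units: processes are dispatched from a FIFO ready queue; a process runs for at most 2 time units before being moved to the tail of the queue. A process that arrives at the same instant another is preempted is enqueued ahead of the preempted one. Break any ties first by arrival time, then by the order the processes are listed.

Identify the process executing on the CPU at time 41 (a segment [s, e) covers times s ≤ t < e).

J2

Gantt: | idle 0-6 | J1 6-8 | J4 8-10 | J2 10-12 | J3 12-14 | J1 14-16 | J4 16-18 | J2 18-20 | J3 20-22 | J1 22-24 | J4 24-26 | J2 26-28 | J3 28-30 | J1 30-32 | J4 32-34 | J2 34-36 | J3 36-38 | J1 38-39 | J4 39-40 | J2 40-42 | J3 42-44 | J2 44-46 | J3 46-48 | J2 48-50 | J3 50-53 |
Completion: J1=39  J2=50  J3=53  J4=40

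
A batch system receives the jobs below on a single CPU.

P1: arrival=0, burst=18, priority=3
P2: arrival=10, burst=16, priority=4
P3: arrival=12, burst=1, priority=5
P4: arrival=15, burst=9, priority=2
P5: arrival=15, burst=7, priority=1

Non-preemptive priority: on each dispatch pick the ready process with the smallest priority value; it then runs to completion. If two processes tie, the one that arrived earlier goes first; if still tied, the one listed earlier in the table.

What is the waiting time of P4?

Timeline: | P1 0-18 | P5 18-25 | P4 25-34 | P2 34-50 | P3 50-51 |
Completion: P1=18  P2=50  P3=51  P4=34  P5=25
Waiting(P4) = turnaround − burst = 19 − 9 = 10

10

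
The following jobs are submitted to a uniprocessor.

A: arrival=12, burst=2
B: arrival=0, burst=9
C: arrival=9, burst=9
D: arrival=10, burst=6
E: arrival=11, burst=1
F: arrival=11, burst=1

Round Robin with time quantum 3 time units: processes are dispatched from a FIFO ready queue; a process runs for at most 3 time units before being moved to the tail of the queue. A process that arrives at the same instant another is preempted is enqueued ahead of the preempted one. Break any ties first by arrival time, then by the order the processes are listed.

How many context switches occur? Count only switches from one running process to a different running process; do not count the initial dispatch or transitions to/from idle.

8

Timeline: | B 0-9 | C 9-12 | D 12-15 | E 15-16 | F 16-17 | A 17-19 | C 19-22 | D 22-25 | C 25-28 |
Completion: A=19  B=9  C=28  D=25  E=16  F=17
Turnaround (C−A): A=7  B=9  C=19  D=15  E=5  F=6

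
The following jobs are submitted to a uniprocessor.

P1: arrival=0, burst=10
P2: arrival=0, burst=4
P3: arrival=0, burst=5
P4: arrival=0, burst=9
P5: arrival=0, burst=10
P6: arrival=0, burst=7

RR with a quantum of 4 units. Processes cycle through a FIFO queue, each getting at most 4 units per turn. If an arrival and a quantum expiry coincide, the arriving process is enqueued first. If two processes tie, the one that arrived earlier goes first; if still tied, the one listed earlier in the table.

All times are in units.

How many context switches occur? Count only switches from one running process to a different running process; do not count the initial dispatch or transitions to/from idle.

Timeline: | P1 0-4 | P2 4-8 | P3 8-12 | P4 12-16 | P5 16-20 | P6 20-24 | P1 24-28 | P3 28-29 | P4 29-33 | P5 33-37 | P6 37-40 | P1 40-42 | P4 42-43 | P5 43-45 |
Completion: P1=42  P2=8  P3=29  P4=43  P5=45  P6=40
Turnaround (C−A): P1=42  P2=8  P3=29  P4=43  P5=45  P6=40

13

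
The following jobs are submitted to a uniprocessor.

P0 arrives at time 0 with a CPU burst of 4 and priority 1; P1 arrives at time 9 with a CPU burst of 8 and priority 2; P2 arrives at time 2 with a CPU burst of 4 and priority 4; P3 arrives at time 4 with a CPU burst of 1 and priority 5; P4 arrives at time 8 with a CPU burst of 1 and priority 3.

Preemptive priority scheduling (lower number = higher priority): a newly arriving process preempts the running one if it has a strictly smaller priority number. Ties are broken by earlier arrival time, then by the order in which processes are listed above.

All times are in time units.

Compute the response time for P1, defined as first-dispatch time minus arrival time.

Gantt: | P0 0-4 | P2 4-8 | P4 8-9 | P1 9-17 | P3 17-18 |
Completion: P0=4  P1=17  P2=8  P3=18  P4=9
Response(P1) = first start − arrival = 9 − 9 = 0

0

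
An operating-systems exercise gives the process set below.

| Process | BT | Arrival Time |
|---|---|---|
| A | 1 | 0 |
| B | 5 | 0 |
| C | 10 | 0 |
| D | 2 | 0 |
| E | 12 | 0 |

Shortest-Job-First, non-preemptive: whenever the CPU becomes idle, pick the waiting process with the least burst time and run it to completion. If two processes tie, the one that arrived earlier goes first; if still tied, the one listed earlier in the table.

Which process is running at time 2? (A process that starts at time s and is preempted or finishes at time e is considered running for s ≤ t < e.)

Timeline: | A 0-1 | D 1-3 | B 3-8 | C 8-18 | E 18-30 |
Completion: A=1  B=8  C=18  D=3  E=30
Turnaround (C−A): A=1  B=8  C=18  D=3  E=30

D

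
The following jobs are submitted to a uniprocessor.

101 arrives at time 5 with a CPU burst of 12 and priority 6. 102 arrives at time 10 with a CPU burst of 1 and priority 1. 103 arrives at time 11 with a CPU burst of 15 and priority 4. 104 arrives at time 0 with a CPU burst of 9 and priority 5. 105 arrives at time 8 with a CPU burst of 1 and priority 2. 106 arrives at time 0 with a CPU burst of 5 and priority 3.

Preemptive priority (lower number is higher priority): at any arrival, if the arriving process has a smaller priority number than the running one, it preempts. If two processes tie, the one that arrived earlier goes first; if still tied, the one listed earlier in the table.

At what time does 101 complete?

Gantt: | 106 0-5 | 104 5-8 | 105 8-9 | 104 9-10 | 102 10-11 | 103 11-26 | 104 26-31 | 101 31-43 |
Completion: 101=43  102=11  103=26  104=31  105=9  106=5
Turnaround (C−A): 101=38  102=1  103=15  104=31  105=1  106=5

43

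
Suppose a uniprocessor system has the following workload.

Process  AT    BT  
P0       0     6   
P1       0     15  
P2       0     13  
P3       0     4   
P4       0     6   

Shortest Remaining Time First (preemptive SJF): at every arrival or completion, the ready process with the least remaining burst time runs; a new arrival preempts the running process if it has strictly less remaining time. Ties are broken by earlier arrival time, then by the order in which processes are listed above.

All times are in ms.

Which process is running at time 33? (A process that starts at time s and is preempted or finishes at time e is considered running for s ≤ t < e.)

P1

Timeline: | P3 0-4 | P0 4-10 | P4 10-16 | P2 16-29 | P1 29-44 |
Completion: P0=10  P1=44  P2=29  P3=4  P4=16
Turnaround (C−A): P0=10  P1=44  P2=29  P3=4  P4=16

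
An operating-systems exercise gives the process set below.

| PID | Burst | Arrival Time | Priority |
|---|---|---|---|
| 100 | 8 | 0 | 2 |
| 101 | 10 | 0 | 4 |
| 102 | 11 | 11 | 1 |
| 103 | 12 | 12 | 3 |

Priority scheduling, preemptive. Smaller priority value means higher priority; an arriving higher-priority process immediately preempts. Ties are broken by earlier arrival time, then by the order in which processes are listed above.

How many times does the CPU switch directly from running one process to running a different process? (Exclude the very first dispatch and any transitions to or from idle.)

4

Schedule: | 100 0-8 | 101 8-11 | 102 11-22 | 103 22-34 | 101 34-41 |
Completion: 100=8  101=41  102=22  103=34
Turnaround (C−A): 100=8  101=41  102=11  103=22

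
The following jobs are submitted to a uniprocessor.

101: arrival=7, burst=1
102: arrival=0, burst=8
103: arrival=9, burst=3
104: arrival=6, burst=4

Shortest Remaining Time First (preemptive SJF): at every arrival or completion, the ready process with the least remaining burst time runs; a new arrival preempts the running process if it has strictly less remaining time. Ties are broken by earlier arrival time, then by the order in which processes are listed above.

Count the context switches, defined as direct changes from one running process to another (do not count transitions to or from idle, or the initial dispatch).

Timeline: | 102 0-8 | 101 8-9 | 103 9-12 | 104 12-16 |
Completion: 101=9  102=8  103=12  104=16
Turnaround (C−A): 101=2  102=8  103=3  104=10

3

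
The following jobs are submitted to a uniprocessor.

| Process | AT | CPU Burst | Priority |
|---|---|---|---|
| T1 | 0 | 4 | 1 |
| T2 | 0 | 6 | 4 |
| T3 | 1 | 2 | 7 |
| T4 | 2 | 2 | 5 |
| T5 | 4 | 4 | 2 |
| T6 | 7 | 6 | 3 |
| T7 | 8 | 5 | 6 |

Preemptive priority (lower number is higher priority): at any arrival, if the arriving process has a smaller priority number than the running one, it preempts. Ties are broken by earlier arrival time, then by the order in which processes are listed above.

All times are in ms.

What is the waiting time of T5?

Gantt: | T1 0-4 | T5 4-8 | T6 8-14 | T2 14-20 | T4 20-22 | T7 22-27 | T3 27-29 |
Completion: T1=4  T2=20  T3=29  T4=22  T5=8  T6=14  T7=27
Turnaround (C−A): T1=4  T2=20  T3=28  T4=20  T5=4  T6=7  T7=19
Waiting(T5) = turnaround − burst = 4 − 4 = 0

0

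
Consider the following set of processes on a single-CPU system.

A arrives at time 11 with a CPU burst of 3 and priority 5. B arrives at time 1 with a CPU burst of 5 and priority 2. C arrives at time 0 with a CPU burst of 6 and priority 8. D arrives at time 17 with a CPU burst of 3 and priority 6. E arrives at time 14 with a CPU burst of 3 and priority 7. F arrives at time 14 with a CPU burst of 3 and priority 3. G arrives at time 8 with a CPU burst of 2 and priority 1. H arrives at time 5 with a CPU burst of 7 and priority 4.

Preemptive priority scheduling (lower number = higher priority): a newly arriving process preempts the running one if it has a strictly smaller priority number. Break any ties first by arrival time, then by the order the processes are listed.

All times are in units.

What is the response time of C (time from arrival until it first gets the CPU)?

Schedule: | C 0-1 | B 1-6 | H 6-8 | G 8-10 | H 10-14 | F 14-17 | H 17-18 | A 18-21 | D 21-24 | E 24-27 | C 27-32 |
Completion: A=21  B=6  C=32  D=24  E=27  F=17  G=10  H=18
Turnaround (C−A): A=10  B=5  C=32  D=7  E=13  F=3  G=2  H=13
Response(C) = first start − arrival = 0 − 0 = 0

0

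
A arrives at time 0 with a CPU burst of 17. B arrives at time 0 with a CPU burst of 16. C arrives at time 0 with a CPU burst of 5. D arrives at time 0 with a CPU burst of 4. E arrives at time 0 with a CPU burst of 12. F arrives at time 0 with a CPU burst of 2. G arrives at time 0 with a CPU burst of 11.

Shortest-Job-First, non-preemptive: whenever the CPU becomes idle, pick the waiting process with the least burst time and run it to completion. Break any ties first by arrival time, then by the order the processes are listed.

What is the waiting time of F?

0

Timeline: | F 0-2 | D 2-6 | C 6-11 | G 11-22 | E 22-34 | B 34-50 | A 50-67 |
Completion: A=67  B=50  C=11  D=6  E=34  F=2  G=22
Turnaround (C−A): A=67  B=50  C=11  D=6  E=34  F=2  G=22
Waiting(F) = turnaround − burst = 2 − 2 = 0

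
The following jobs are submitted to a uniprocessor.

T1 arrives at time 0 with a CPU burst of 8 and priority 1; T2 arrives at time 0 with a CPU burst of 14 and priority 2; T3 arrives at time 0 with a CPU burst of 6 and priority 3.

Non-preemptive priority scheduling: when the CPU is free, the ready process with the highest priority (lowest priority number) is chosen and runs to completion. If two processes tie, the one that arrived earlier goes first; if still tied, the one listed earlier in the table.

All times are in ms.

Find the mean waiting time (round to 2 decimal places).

Timeline: | T1 0-8 | T2 8-22 | T3 22-28 |
Completion: T1=8  T2=22  T3=28
Turnaround (C−A): T1=8  T2=22  T3=28
Waiting times: T1=0, T2=8, T3=22
Average waiting = (0+8+22) / 3 = 30/3 = 10.00

10.00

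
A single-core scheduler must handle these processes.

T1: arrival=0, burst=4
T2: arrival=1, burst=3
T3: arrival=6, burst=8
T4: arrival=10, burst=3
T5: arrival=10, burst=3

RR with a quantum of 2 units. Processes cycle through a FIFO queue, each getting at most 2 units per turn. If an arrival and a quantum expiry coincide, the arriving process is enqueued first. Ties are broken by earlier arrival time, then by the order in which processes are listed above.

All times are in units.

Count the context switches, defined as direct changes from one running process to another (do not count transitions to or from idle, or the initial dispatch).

Timeline: | T1 0-2 | T2 2-4 | T1 4-6 | T2 6-7 | T3 7-11 | T4 11-13 | T5 13-15 | T3 15-17 | T4 17-18 | T5 18-19 | T3 19-21 |
Completion: T1=6  T2=7  T3=21  T4=18  T5=19
Turnaround (C−A): T1=6  T2=6  T3=15  T4=8  T5=9

10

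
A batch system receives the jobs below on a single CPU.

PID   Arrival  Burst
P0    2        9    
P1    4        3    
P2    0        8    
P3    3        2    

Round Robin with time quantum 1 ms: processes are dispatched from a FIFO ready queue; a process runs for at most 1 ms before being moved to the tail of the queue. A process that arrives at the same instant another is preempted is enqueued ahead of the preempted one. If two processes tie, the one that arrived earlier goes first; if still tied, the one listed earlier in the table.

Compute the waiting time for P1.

7

Timeline: | P2 0-2 | P0 2-3 | P2 3-4 | P3 4-5 | P0 5-6 | P1 6-7 | P2 7-8 | P3 8-9 | P0 9-10 | P1 10-11 | P2 11-12 | P0 12-13 | P1 13-14 | P2 14-15 | P0 15-16 | P2 16-17 | P0 17-18 | P2 18-19 | P0 19-22 |
Completion: P0=22  P1=14  P2=19  P3=9
Turnaround (C−A): P0=20  P1=10  P2=19  P3=6
Waiting(P1) = turnaround − burst = 10 − 3 = 7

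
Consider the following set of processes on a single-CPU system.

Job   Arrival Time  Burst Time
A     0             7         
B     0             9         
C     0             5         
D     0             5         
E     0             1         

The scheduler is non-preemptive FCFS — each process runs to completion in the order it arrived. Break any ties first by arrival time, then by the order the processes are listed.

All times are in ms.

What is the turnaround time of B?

16

Gantt: | A 0-7 | B 7-16 | C 16-21 | D 21-26 | E 26-27 |
Completion: A=7  B=16  C=21  D=26  E=27
Turnaround (C−A): A=7  B=16  C=21  D=26  E=27
Turnaround(B) = completion − arrival = 16 − 0 = 16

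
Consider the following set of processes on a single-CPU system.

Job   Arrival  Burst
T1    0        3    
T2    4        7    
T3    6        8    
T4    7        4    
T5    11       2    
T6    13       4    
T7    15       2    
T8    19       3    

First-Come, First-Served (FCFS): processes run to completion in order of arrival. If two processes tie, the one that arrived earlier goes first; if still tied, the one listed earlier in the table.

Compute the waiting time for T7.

Gantt: | T1 0-3 | idle 3-4 | T2 4-11 | T3 11-19 | T4 19-23 | T5 23-25 | T6 25-29 | T7 29-31 | T8 31-34 |
Completion: T1=3  T2=11  T3=19  T4=23  T5=25  T6=29  T7=31  T8=34
Turnaround (C−A): T1=3  T2=7  T3=13  T4=16  T5=14  T6=16  T7=16  T8=15
Waiting(T7) = turnaround − burst = 16 − 2 = 14

14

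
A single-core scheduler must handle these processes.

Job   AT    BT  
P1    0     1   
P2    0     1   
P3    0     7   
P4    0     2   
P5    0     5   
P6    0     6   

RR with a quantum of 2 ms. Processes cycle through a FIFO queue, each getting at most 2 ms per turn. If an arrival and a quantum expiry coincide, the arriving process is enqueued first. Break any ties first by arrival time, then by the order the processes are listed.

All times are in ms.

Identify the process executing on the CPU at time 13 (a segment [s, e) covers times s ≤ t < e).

P5

Timeline: | P1 0-1 | P2 1-2 | P3 2-4 | P4 4-6 | P5 6-8 | P6 8-10 | P3 10-12 | P5 12-14 | P6 14-16 | P3 16-18 | P5 18-19 | P6 19-21 | P3 21-22 |
Completion: P1=1  P2=2  P3=22  P4=6  P5=19  P6=21
Turnaround (C−A): P1=1  P2=2  P3=22  P4=6  P5=19  P6=21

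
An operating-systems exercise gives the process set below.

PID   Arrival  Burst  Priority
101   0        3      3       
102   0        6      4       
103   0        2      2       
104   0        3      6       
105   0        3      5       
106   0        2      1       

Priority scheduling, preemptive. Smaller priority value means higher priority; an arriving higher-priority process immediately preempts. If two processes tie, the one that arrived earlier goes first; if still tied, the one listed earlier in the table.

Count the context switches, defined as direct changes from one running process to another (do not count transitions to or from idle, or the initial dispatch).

5

Schedule: | 106 0-2 | 103 2-4 | 101 4-7 | 102 7-13 | 105 13-16 | 104 16-19 |
Completion: 101=7  102=13  103=4  104=19  105=16  106=2
Turnaround (C−A): 101=7  102=13  103=4  104=19  105=16  106=2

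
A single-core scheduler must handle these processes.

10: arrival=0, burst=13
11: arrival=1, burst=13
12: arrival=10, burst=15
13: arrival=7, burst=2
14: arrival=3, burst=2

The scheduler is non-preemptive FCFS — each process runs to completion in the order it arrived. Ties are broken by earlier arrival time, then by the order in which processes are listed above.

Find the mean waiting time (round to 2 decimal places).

15.20

Timeline: | 10 0-13 | 11 13-26 | 14 26-28 | 13 28-30 | 12 30-45 |
Completion: 10=13  11=26  12=45  13=30  14=28
Turnaround (C−A): 10=13  11=25  12=35  13=23  14=25
Waiting times: 10=0, 11=12, 12=20, 13=21, 14=23
Average waiting = (0+12+20+21+23) / 5 = 76/5 = 15.20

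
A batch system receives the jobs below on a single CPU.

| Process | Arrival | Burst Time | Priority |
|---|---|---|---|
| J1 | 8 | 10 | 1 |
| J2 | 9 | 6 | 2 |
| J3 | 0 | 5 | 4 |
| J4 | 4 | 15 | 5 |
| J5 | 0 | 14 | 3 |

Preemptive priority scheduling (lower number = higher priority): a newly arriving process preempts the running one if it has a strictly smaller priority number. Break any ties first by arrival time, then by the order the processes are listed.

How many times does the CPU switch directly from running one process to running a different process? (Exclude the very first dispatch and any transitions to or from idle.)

Gantt: | J5 0-8 | J1 8-18 | J2 18-24 | J5 24-30 | J3 30-35 | J4 35-50 |
Completion: J1=18  J2=24  J3=35  J4=50  J5=30
Turnaround (C−A): J1=10  J2=15  J3=35  J4=46  J5=30

5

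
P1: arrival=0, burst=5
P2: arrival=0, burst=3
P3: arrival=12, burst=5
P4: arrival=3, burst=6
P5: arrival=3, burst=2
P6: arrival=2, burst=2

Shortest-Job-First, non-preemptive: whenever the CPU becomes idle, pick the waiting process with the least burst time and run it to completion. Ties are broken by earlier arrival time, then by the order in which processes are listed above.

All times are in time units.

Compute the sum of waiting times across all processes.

24

Gantt: | P2 0-3 | P6 3-5 | P5 5-7 | P1 7-12 | P3 12-17 | P4 17-23 |
Completion: P1=12  P2=3  P3=17  P4=23  P5=7  P6=5
Turnaround (C−A): P1=12  P2=3  P3=5  P4=20  P5=4  P6=3
Waiting = turnaround − burst: P1=7, P2=0, P3=0, P4=14, P5=2, P6=1
Total waiting = 7 + 0 + 0 + 14 + 2 + 1 = 24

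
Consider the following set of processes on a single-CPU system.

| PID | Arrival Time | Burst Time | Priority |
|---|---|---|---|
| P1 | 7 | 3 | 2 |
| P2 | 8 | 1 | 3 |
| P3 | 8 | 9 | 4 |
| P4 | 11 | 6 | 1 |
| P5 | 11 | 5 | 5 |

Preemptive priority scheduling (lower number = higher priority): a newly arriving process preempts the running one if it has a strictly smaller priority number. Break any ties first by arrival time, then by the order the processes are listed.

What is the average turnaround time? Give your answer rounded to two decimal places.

Schedule: | idle 0-7 | P1 7-10 | P2 10-11 | P4 11-17 | P3 17-26 | P5 26-31 |
Completion: P1=10  P2=11  P3=26  P4=17  P5=31
Turnaround (C−A): P1=3  P2=3  P3=18  P4=6  P5=20
Turnaround times: P1=3, P2=3, P3=18, P4=6, P5=20
Average turnaround = (3+3+18+6+20) / 5 = 50/5 = 10.00

10.00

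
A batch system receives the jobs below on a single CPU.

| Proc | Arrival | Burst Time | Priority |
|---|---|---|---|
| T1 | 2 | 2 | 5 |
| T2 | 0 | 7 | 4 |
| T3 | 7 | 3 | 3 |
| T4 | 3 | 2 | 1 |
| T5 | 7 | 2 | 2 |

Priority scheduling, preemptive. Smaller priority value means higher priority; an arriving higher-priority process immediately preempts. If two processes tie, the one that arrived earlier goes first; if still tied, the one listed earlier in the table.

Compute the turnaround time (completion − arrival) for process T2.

14

Schedule: | T2 0-3 | T4 3-5 | T2 5-7 | T5 7-9 | T3 9-12 | T2 12-14 | T1 14-16 |
Completion: T1=16  T2=14  T3=12  T4=5  T5=9
Turnaround (C−A): T1=14  T2=14  T3=5  T4=2  T5=2
Turnaround(T2) = completion − arrival = 14 − 0 = 14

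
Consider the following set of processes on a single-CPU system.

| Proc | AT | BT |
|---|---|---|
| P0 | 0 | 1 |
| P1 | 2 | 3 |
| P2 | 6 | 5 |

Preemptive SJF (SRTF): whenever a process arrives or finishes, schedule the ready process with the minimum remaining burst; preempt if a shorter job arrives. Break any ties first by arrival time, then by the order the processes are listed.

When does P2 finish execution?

Gantt: | P0 0-1 | idle 1-2 | P1 2-5 | idle 5-6 | P2 6-11 |
Completion: P0=1  P1=5  P2=11

11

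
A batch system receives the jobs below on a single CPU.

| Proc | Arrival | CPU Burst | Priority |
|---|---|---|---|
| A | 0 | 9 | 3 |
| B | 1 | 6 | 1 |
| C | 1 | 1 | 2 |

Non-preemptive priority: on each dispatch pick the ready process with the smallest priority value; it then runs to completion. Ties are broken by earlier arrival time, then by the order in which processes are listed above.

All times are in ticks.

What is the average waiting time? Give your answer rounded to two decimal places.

7.33

Timeline: | A 0-9 | B 9-15 | C 15-16 |
Completion: A=9  B=15  C=16
Turnaround (C−A): A=9  B=14  C=15
Waiting times: A=0, B=8, C=14
Average waiting = (0+8+14) / 3 = 22/3 = 7.33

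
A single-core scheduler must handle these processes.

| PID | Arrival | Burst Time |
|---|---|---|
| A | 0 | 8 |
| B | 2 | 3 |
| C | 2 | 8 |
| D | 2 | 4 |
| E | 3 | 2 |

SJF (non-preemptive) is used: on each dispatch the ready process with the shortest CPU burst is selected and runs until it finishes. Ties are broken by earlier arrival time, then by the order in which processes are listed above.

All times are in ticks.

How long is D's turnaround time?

Schedule: | A 0-8 | E 8-10 | B 10-13 | D 13-17 | C 17-25 |
Completion: A=8  B=13  C=25  D=17  E=10
Turnaround(D) = completion − arrival = 17 − 2 = 15

15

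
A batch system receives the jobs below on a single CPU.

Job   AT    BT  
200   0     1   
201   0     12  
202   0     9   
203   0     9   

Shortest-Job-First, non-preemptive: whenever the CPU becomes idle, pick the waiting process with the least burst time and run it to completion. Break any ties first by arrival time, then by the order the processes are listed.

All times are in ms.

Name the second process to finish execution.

Gantt: | 200 0-1 | 202 1-10 | 203 10-19 | 201 19-31 |
Completion: 200=1  201=31  202=10  203=19
Finish order: 200 → 202 → 203 → 201

202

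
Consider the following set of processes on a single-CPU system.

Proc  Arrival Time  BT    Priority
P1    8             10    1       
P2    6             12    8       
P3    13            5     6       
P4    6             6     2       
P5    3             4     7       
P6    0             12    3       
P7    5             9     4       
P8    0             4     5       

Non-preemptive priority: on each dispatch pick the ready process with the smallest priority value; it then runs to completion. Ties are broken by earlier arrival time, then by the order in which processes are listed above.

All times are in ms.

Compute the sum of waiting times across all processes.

Gantt: | P6 0-12 | P1 12-22 | P4 22-28 | P7 28-37 | P8 37-41 | P3 41-46 | P5 46-50 | P2 50-62 |
Completion: P1=22  P2=62  P3=46  P4=28  P5=50  P6=12  P7=37  P8=41
Turnaround (C−A): P1=14  P2=56  P3=33  P4=22  P5=47  P6=12  P7=32  P8=41
Waiting = turnaround − burst: P1=4, P2=44, P3=28, P4=16, P5=43, P6=0, P7=23, P8=37
Total waiting = 4 + 44 + 28 + 16 + 43 + 0 + 23 + 37 = 195

195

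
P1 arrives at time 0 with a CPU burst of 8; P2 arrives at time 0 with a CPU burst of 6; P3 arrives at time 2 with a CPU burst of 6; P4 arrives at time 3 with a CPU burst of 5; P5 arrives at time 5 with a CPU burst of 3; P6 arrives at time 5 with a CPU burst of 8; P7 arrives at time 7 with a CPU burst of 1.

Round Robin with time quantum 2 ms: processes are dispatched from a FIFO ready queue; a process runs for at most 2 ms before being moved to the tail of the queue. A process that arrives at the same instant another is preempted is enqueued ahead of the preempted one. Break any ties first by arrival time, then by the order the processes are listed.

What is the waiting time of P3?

Timeline: | P1 0-2 | P2 2-4 | P3 4-6 | P1 6-8 | P4 8-10 | P2 10-12 | P5 12-14 | P6 14-16 | P3 16-18 | P7 18-19 | P1 19-21 | P4 21-23 | P2 23-25 | P5 25-26 | P6 26-28 | P3 28-30 | P1 30-32 | P4 32-33 | P6 33-37 |
Completion: P1=32  P2=25  P3=30  P4=33  P5=26  P6=37  P7=19
Turnaround (C−A): P1=32  P2=25  P3=28  P4=30  P5=21  P6=32  P7=12
Waiting(P3) = turnaround − burst = 28 − 6 = 22

22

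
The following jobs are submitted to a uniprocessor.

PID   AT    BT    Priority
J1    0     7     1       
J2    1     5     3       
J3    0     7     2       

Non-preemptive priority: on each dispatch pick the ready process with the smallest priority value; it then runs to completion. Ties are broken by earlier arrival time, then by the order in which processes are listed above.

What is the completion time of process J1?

7

Gantt: | J1 0-7 | J3 7-14 | J2 14-19 |
Completion: J1=7  J2=19  J3=14
Turnaround (C−A): J1=7  J2=18  J3=14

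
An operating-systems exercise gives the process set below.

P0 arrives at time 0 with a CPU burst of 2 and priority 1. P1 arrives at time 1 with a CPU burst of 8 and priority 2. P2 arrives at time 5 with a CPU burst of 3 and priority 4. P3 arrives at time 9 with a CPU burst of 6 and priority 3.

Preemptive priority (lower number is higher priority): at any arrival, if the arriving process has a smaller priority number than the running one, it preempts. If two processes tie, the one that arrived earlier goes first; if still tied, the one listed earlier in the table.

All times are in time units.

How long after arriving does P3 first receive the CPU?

1

Gantt: | P0 0-2 | P1 2-10 | P3 10-16 | P2 16-19 |
Completion: P0=2  P1=10  P2=19  P3=16
Turnaround (C−A): P0=2  P1=9  P2=14  P3=7
Response(P3) = first start − arrival = 10 − 9 = 1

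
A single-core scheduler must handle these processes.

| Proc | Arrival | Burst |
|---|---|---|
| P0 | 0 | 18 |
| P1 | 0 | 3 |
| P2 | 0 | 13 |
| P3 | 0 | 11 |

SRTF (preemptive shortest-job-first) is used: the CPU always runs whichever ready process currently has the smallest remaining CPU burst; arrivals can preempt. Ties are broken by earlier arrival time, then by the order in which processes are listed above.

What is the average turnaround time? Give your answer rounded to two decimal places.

22.25

Gantt: | P1 0-3 | P3 3-14 | P2 14-27 | P0 27-45 |
Completion: P0=45  P1=3  P2=27  P3=14
Turnaround (C−A): P0=45  P1=3  P2=27  P3=14
Turnaround times: P0=45, P1=3, P2=27, P3=14
Average turnaround = (45+3+27+14) / 4 = 89/4 = 22.25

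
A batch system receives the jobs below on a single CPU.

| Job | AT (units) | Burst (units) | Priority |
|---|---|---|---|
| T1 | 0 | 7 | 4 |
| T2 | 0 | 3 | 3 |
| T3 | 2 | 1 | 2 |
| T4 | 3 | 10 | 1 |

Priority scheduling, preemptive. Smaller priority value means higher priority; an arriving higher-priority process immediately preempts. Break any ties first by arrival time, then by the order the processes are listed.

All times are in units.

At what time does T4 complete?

13

Schedule: | T2 0-2 | T3 2-3 | T4 3-13 | T2 13-14 | T1 14-21 |
Completion: T1=21  T2=14  T3=3  T4=13
Turnaround (C−A): T1=21  T2=14  T3=1  T4=10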